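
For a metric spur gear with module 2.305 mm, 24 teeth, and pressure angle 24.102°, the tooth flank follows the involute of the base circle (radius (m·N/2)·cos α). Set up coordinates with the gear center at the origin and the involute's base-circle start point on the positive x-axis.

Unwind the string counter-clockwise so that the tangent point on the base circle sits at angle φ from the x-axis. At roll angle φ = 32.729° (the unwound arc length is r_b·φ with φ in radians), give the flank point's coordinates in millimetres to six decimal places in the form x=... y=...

pitch radius r_p = m·N/2 = 2.305·24/2 = 27.660000
base radius r_b = r_p·cos α = 27.660000·cos 24.102° = 25.248599
roll angle φ = 32.729° = 0.57122881 rad
x = r_b·(cos φ + φ·sin φ) = 25.248599·(0.84123723 + 0.57122881·0.54066618) = 29.037942
y = r_b·(sin φ − φ·cos φ) = 25.248599·(0.54066618 − 0.57122881·0.84123723) = 1.518128

x=29.037942 y=1.518128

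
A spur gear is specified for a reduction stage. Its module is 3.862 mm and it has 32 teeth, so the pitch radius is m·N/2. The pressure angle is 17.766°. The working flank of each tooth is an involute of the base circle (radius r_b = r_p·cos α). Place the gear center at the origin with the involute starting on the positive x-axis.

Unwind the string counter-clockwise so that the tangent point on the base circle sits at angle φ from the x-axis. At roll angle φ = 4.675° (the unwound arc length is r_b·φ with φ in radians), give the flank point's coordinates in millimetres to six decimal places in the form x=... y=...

pitch radius r_p = m·N/2 = 3.862·32/2 = 61.792000
base radius r_b = r_p·cos α = 61.792000·cos 17.766° = 58.845178
roll angle φ = 4.675° = 0.08159414 rad
x = r_b·(cos φ + φ·sin φ) = 58.845178·(0.99667304 + 0.08159414·0.08150364) = 59.040736
y = r_b·(sin φ − φ·cos φ) = 58.845178·(0.08150364 − 0.08159414·0.99667304) = 0.010648

x=59.040736 y=0.010648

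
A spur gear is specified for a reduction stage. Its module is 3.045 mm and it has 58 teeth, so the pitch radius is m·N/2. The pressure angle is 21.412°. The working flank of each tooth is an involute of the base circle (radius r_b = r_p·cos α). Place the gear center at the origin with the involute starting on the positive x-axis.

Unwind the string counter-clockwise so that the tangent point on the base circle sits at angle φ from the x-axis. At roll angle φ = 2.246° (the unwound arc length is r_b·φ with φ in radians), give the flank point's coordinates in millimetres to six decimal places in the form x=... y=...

pitch radius r_p = m·N/2 = 3.045·58/2 = 88.305000
base radius r_b = r_p·cos α = 88.305000·cos 21.412° = 82.210134
roll angle φ = 2.246° = 0.03920009 rad
x = r_b·(cos φ + φ·sin φ) = 82.210134·(0.99923177 + 0.03920009·0.03919006) = 82.273274
y = r_b·(sin φ − φ·cos φ) = 82.210134·(0.03919006 − 0.03920009·0.99923177) = 0.001650

x=82.273274 y=0.001650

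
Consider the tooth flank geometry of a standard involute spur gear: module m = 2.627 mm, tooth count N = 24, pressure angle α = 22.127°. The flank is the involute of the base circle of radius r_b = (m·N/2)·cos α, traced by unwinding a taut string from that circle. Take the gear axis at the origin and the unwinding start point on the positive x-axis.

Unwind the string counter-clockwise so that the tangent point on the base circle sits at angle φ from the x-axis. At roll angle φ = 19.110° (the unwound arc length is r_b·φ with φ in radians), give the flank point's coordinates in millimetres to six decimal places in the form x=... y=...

pitch radius r_p = m·N/2 = 2.627·24/2 = 31.524000
base radius r_b = r_p·cos α = 31.524000·cos 22.127° = 29.202296
roll angle φ = 19.110° = 0.33353242 rad
x = r_b·(cos φ + φ·sin φ) = 29.202296·(0.94489179 + 0.33353242·0.32738282) = 30.781690
y = r_b·(sin φ − φ·cos φ) = 29.202296·(0.32738282 − 0.33353242·0.94489179) = 0.357167

x=30.781690 y=0.357167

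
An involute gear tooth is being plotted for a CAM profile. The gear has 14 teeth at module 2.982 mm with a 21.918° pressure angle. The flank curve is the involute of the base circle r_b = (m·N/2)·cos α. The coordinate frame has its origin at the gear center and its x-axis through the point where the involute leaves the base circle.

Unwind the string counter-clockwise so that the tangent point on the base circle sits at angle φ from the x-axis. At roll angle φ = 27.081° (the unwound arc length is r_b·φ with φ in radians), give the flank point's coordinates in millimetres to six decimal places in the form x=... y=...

pitch radius r_p = m·N/2 = 2.982·14/2 = 20.874000
base radius r_b = r_p·cos α = 20.874000·cos 21.918° = 19.365207
roll angle φ = 27.081° = 0.47265261 rad
x = r_b·(cos φ + φ·sin φ) = 19.365207·(0.89036382 + 0.47265261·0.45524968) = 21.408987
y = r_b·(sin φ − φ·cos φ) = 19.365207·(0.45524968 − 0.47265261·0.89036382) = 0.666490

x=21.408987 y=0.666490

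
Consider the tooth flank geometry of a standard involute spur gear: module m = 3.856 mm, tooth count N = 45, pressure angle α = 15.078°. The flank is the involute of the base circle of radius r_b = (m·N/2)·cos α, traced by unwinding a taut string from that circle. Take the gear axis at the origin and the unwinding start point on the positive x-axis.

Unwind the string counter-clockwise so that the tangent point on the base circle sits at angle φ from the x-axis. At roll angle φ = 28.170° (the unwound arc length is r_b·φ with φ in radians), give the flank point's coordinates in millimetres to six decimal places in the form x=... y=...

x=93.294542 y=3.239226

pitch radius r_p = m·N/2 = 3.856·45/2 = 86.760000
base radius r_b = r_p·cos α = 86.760000·cos 15.078° = 83.773078
roll angle φ = 28.170° = 0.49165925 rad
x = r_b·(cos φ + φ·sin φ) = 83.773078·(0.88155076 + 0.49165925·0.47208925) = 93.294542
y = r_b·(sin φ − φ·cos φ) = 83.773078·(0.47208925 − 0.49165925·0.88155076) = 3.239226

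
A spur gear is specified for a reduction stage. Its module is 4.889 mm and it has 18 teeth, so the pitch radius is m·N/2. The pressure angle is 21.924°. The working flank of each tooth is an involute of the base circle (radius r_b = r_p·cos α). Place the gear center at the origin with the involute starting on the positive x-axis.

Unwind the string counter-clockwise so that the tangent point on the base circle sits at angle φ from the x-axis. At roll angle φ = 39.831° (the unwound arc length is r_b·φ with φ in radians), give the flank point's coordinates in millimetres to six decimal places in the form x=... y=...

pitch radius r_p = m·N/2 = 4.889·18/2 = 44.001000
base radius r_b = r_p·cos α = 44.001000·cos 21.924° = 40.818845
roll angle φ = 39.831° = 0.69518209 rad
x = r_b·(cos φ + φ·sin φ) = 40.818845·(0.76793708 + 0.69518209·0.64052529) = 49.522190
y = r_b·(sin φ − φ·cos φ) = 40.818845·(0.64052529 − 0.69518209·0.76793708) = 4.354113

x=49.522190 y=4.354113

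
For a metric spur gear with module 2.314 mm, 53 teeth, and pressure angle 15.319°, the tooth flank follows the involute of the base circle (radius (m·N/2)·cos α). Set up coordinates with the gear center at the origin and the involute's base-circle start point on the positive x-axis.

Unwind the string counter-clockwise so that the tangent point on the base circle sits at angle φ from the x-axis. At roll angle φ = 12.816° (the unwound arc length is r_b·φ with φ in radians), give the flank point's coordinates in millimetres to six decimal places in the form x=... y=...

pitch radius r_p = m·N/2 = 2.314·53/2 = 61.321000
base radius r_b = r_p·cos α = 61.321000·cos 15.319° = 59.142256
roll angle φ = 12.816° = 0.22368140 rad
x = r_b·(cos φ + φ·sin φ) = 59.142256·(0.97508745 + 0.22368140·0.22182080) = 60.603344
y = r_b·(sin φ − φ·cos φ) = 59.142256·(0.22182080 − 0.22368140·0.97508745) = 0.219529

x=60.603344 y=0.219529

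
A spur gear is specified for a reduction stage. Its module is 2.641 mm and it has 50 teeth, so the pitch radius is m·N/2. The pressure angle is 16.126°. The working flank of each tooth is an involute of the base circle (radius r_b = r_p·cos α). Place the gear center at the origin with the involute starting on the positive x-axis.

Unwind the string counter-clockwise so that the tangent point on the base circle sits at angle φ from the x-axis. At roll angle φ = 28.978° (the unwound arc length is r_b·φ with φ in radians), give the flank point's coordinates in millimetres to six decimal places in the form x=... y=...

pitch radius r_p = m·N/2 = 2.641·50/2 = 66.025000
base radius r_b = r_p·cos α = 66.025000·cos 16.126° = 63.427128
roll angle φ = 28.978° = 0.50576151 rad
x = r_b·(cos φ + φ·sin φ) = 63.427128·(0.87480580 + 0.50576151·0.48447375) = 71.027853
y = r_b·(sin φ − φ·cos φ) = 63.427128·(0.48447375 − 0.50576151·0.87480580) = 2.665884

x=71.027853 y=2.665884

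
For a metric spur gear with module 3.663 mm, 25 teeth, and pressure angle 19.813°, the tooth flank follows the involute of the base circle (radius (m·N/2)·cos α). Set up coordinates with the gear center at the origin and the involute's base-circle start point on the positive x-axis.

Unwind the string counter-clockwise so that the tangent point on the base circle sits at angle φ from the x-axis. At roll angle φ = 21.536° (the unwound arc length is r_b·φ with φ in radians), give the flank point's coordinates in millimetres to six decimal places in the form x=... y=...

pitch radius r_p = m·N/2 = 3.663·25/2 = 45.787500
base radius r_b = r_p·cos α = 45.787500·cos 19.813° = 43.077058
roll angle φ = 21.536° = 0.37587411 rad
x = r_b·(cos φ + φ·sin φ) = 43.077058·(0.93018710 + 0.37587411·0.36708575) = 46.013411
y = r_b·(sin φ − φ·cos φ) = 43.077058·(0.36708575 − 0.37587411·0.93018710) = 0.751803

x=46.013411 y=0.751803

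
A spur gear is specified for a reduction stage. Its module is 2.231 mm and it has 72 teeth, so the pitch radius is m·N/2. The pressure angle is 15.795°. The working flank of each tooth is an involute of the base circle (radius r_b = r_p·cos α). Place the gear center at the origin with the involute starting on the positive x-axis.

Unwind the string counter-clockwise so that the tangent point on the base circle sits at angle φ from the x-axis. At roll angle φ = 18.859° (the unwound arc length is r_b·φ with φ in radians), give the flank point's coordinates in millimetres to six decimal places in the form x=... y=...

pitch radius r_p = m·N/2 = 2.231·72/2 = 80.316000
base radius r_b = r_p·cos α = 80.316000·cos 15.795° = 77.283408
roll angle φ = 18.859° = 0.32915164 rad
x = r_b·(cos φ + φ·sin φ) = 77.283408·(0.94631691 + 0.32915164·0.32324033) = 81.357171
y = r_b·(sin φ − φ·cos φ) = 77.283408·(0.32324033 − 0.32915164·0.94631691) = 0.908742

x=81.357171 y=0.908742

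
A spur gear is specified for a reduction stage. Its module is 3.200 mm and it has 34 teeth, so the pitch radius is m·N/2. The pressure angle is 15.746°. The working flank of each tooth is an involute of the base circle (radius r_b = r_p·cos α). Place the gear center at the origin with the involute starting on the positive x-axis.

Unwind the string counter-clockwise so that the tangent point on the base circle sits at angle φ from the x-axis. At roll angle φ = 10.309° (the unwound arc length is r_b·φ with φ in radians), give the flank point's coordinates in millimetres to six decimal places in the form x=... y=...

pitch radius r_p = m·N/2 = 3.200·34/2 = 54.400000
base radius r_b = r_p·cos α = 54.400000·cos 15.746° = 52.358596
roll angle φ = 10.309° = 0.17992599 rad
x = r_b·(cos φ + φ·sin φ) = 52.358596·(0.98385694 + 0.17992599·0.17895676) = 53.199261
y = r_b·(sin φ − φ·cos φ) = 52.358596·(0.17895676 − 0.17992599·0.98385694) = 0.101331

x=53.199261 y=0.101331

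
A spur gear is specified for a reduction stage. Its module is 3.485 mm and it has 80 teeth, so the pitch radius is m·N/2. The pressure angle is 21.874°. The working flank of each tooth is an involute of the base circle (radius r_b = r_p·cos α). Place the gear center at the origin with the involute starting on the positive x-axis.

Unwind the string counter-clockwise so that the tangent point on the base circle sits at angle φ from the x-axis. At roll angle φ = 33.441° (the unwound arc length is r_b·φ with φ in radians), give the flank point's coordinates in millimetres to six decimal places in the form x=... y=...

pitch radius r_p = m·N/2 = 3.485·80/2 = 139.400000
base radius r_b = r_p·cos α = 139.400000·cos 21.874° = 129.363955
roll angle φ = 33.441° = 0.58365556 rad
x = r_b·(cos φ + φ·sin φ) = 129.363955·(0.83445373 + 0.58365556·0.55107800) = 149.556824
y = r_b·(sin φ − φ·cos φ) = 129.363955·(0.55107800 − 0.58365556·0.83445373) = 8.285043

x=149.556824 y=8.285043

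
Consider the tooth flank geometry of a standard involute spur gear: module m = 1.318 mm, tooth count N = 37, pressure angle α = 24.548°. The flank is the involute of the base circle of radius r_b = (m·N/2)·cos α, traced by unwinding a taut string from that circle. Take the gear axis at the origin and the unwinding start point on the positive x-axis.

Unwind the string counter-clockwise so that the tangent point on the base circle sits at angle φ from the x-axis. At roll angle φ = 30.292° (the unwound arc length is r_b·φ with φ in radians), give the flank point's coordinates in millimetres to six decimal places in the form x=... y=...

x=25.065575 y=1.062308

pitch radius r_p = m·N/2 = 1.318·37/2 = 24.383000
base radius r_b = r_p·cos α = 24.383000·cos 24.548° = 22.179107
roll angle φ = 30.292° = 0.52869514 rad
x = r_b·(cos φ + φ·sin φ) = 22.179107·(0.86346599 + 0.52869514·0.50440707) = 25.065575
y = r_b·(sin φ − φ·cos φ) = 22.179107·(0.50440707 − 0.52869514·0.86346599) = 1.062308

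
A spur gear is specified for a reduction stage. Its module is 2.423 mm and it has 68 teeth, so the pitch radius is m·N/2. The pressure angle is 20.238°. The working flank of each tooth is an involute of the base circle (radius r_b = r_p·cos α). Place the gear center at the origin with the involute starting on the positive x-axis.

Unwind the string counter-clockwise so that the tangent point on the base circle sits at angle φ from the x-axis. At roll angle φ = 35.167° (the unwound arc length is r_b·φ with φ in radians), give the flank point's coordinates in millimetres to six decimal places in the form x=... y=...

pitch radius r_p = m·N/2 = 2.423·68/2 = 82.382000
base radius r_b = r_p·cos α = 82.382000·cos 20.238° = 77.296049
roll angle φ = 35.167° = 0.61377994 rad
x = r_b·(cos φ + φ·sin φ) = 77.296049·(0.81747676 + 0.61377994·0.57596158) = 90.512933
y = r_b·(sin φ − φ·cos φ) = 77.296049·(0.57596158 − 0.61377994·0.81747676) = 5.736197

x=90.512933 y=5.736197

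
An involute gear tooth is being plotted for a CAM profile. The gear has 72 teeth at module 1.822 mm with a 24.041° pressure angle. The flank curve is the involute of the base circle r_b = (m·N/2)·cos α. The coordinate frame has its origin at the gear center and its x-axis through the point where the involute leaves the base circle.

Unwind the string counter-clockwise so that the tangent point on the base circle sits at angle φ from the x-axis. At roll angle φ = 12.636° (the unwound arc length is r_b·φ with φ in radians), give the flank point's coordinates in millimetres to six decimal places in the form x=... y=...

x=61.341257 y=0.213142

pitch radius r_p = m·N/2 = 1.822·72/2 = 65.592000
base radius r_b = r_p·cos α = 65.592000·cos 24.041° = 59.902167
roll angle φ = 12.636° = 0.22053980 rad
x = r_b·(cos φ + φ·sin φ) = 59.902167·(0.97577951 + 0.22053980·0.21875638) = 61.341257
y = r_b·(sin φ − φ·cos φ) = 59.902167·(0.21875638 − 0.22053980·0.97577951) = 0.213142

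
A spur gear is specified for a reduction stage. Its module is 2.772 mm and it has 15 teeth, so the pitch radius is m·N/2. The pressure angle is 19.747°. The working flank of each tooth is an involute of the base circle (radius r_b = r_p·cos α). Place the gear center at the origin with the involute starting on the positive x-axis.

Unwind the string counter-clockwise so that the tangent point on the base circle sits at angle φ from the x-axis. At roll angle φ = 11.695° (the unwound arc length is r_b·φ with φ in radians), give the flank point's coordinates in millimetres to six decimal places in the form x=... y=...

x=19.970804 y=0.055238

pitch radius r_p = m·N/2 = 2.772·15/2 = 20.790000
base radius r_b = r_p·cos α = 20.790000·cos 19.747° = 19.567417
roll angle φ = 11.695° = 0.20411626 rad
x = r_b·(cos φ + φ·sin φ) = 19.567417·(0.97924050 + 0.20411626·0.20270184) = 19.970804
y = r_b·(sin φ − φ·cos φ) = 19.567417·(0.20270184 − 0.20411626·0.97924050) = 0.055238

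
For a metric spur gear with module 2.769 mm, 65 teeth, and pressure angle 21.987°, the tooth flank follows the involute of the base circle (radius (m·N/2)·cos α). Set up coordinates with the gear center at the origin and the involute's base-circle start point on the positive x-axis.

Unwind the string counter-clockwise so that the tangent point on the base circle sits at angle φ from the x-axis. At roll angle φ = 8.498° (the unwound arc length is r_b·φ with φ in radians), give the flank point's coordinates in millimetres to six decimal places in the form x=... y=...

x=84.360045 y=0.090556

pitch radius r_p = m·N/2 = 2.769·65/2 = 89.992500
base radius r_b = r_p·cos α = 89.992500·cos 21.987° = 83.447240
roll angle φ = 8.498° = 0.14831808 rad
x = r_b·(cos φ + φ·sin φ) = 83.447240·(0.98902102 + 0.14831808·0.14777489) = 84.360045
y = r_b·(sin φ − φ·cos φ) = 83.447240·(0.14777489 − 0.14831808·0.98902102) = 0.090556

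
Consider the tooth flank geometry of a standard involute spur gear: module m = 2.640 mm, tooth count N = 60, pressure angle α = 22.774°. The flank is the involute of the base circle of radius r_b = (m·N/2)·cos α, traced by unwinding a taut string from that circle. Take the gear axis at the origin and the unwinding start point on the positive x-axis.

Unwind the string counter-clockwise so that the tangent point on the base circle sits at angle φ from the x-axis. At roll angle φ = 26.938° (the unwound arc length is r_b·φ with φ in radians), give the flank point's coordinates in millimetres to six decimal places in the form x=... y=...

x=80.655954 y=2.474291

pitch radius r_p = m·N/2 = 2.640·60/2 = 79.200000
base radius r_b = r_p·cos α = 79.200000·cos 22.774° = 73.025481
roll angle φ = 26.938° = 0.47015679 rad
x = r_b·(cos φ + φ·sin φ) = 73.025481·(0.89149727 + 0.47015679·0.45302607) = 80.655954
y = r_b·(sin φ − φ·cos φ) = 73.025481·(0.45302607 − 0.47015679·0.89149727) = 2.474291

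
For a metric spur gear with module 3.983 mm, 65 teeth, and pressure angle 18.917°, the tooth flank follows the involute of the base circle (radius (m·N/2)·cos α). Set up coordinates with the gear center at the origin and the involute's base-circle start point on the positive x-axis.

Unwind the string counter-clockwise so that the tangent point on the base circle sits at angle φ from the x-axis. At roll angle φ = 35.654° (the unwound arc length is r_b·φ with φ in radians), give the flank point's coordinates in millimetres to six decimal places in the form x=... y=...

pitch radius r_p = m·N/2 = 3.983·65/2 = 129.447500
base radius r_b = r_p·cos α = 129.447500·cos 18.917° = 122.455938
roll angle φ = 35.654° = 0.62227969 rad
x = r_b·(cos φ + φ·sin φ) = 122.455938·(0.81255176 + 0.62227969·0.58288904) = 143.919008
y = r_b·(sin φ − φ·cos φ) = 122.455938·(0.58288904 − 0.62227969·0.81255176) = 9.460282

x=143.919008 y=9.460282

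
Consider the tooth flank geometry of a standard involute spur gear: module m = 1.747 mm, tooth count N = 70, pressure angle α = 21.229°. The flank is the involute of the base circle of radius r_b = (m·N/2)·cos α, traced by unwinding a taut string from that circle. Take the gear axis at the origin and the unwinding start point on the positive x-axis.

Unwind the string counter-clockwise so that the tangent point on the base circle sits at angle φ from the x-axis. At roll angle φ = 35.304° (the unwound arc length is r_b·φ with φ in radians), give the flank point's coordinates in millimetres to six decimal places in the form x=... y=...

pitch radius r_p = m·N/2 = 1.747·70/2 = 61.145000
base radius r_b = r_p·cos α = 61.145000·cos 21.229° = 56.995740
roll angle φ = 35.304° = 0.61617104 rad
x = r_b·(cos φ + φ·sin φ) = 56.995740·(0.81609725 + 0.61617104·0.57791460) = 66.809921
y = r_b·(sin φ − φ·cos φ) = 56.995740·(0.57791460 − 0.61617104·0.81609725) = 4.278050

x=66.809921 y=4.278050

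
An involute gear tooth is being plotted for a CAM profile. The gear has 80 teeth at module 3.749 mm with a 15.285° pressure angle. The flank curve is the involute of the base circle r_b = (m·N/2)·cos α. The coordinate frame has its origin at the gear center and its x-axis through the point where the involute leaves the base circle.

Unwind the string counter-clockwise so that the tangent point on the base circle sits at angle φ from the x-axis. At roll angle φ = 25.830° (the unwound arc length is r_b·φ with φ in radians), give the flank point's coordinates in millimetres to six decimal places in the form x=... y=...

pitch radius r_p = m·N/2 = 3.749·80/2 = 149.960000
base radius r_b = r_p·cos α = 149.960000·cos 15.285° = 144.655385
roll angle φ = 25.830° = 0.45081855 rad
x = r_b·(cos φ + φ·sin φ) = 144.655385·(0.90009076 + 0.45081855·0.43570245) = 158.616583
y = r_b·(sin φ − φ·cos φ) = 144.655385·(0.43570245 − 0.45081855·0.90009076) = 4.328789

x=158.616583 y=4.328789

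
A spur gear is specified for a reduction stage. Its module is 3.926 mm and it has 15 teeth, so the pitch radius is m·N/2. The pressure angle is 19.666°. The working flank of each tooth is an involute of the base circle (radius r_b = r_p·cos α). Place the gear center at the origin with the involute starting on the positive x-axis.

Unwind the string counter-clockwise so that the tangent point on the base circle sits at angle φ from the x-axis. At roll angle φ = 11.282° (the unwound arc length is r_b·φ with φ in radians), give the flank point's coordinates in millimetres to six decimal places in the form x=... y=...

x=28.259822 y=0.070290

pitch radius r_p = m·N/2 = 3.926·15/2 = 29.445000
base radius r_b = r_p·cos α = 29.445000·cos 19.666° = 27.727485
roll angle φ = 11.282° = 0.19690805 rad
x = r_b·(cos φ + φ·sin φ) = 27.727485·(0.98067617 + 0.19690805·0.19563807) = 28.259822
y = r_b·(sin φ − φ·cos φ) = 27.727485·(0.19563807 − 0.19690805·0.98067617) = 0.070290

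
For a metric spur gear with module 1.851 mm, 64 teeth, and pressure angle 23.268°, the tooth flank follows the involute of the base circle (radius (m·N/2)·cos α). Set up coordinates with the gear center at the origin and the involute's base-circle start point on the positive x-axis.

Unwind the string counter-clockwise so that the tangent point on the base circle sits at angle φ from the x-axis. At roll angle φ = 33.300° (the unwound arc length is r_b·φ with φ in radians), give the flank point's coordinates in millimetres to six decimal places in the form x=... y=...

x=62.843106 y=3.442046

pitch radius r_p = m·N/2 = 1.851·64/2 = 59.232000
base radius r_b = r_p·cos α = 59.232000·cos 23.268° = 54.414493
roll angle φ = 33.300° = 0.58119464 rad
x = r_b·(cos φ + φ·sin φ) = 54.414493·(0.83580736 + 0.58119464·0.54902282) = 62.843106
y = r_b·(sin φ − φ·cos φ) = 54.414493·(0.54902282 − 0.58119464·0.83580736) = 3.442046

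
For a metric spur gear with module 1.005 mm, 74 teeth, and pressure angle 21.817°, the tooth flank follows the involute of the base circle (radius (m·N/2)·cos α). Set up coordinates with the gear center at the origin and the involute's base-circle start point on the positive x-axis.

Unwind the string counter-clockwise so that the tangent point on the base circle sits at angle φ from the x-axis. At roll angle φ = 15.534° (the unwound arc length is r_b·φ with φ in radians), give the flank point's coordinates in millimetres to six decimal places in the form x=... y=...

pitch radius r_p = m·N/2 = 1.005·74/2 = 37.185000
base radius r_b = r_p·cos α = 37.185000·cos 21.817° = 34.521647
roll angle φ = 15.534° = 0.27111945 rad
x = r_b·(cos φ + φ·sin φ) = 34.521647·(0.96347170 + 0.27111945·0.26781016) = 35.767196
y = r_b·(sin φ − φ·cos φ) = 34.521647·(0.26781016 − 0.27111945·0.96347170) = 0.227644

x=35.767196 y=0.227644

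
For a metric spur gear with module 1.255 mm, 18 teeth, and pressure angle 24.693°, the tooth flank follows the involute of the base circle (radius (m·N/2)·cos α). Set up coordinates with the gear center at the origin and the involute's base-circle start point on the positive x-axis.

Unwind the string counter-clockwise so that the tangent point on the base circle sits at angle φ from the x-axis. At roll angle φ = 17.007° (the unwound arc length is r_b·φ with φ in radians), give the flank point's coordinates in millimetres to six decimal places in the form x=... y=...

pitch radius r_p = m·N/2 = 1.255·18/2 = 11.295000
base radius r_b = r_p·cos α = 11.295000·cos 24.693° = 10.262176
roll angle φ = 17.007° = 0.29682815 rad
x = r_b·(cos φ + φ·sin φ) = 10.262176·(0.95626903 + 0.29682815·0.29248854) = 10.704352
y = r_b·(sin φ − φ·cos φ) = 10.262176·(0.29248854 − 0.29682815·0.95626903) = 0.088675

x=10.704352 y=0.088675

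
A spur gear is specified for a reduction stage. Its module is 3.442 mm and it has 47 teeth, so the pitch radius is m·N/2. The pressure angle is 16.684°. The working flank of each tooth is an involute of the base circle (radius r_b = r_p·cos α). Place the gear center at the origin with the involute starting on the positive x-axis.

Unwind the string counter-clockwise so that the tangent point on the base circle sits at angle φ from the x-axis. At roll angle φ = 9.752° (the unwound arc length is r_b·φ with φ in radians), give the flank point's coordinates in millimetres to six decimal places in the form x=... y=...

x=78.596069 y=0.126979

pitch radius r_p = m·N/2 = 3.442·47/2 = 80.887000
base radius r_b = r_p·cos α = 80.887000·cos 16.684° = 77.481876
roll angle φ = 9.752° = 0.17020451 rad
x = r_b·(cos φ + φ·sin φ) = 77.481876·(0.98555015 + 0.17020451·0.16938391) = 78.596069
y = r_b·(sin φ − φ·cos φ) = 77.481876·(0.16938391 − 0.17020451·0.98555015) = 0.126979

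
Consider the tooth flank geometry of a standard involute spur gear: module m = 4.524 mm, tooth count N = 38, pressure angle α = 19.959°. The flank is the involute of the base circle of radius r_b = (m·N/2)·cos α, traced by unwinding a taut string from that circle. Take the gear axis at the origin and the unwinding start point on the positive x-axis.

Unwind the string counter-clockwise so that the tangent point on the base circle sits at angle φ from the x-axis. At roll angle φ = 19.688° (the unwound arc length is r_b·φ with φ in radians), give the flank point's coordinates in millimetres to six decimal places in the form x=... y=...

pitch radius r_p = m·N/2 = 4.524·38/2 = 85.956000
base radius r_b = r_p·cos α = 85.956000·cos 19.959° = 80.793235
roll angle φ = 19.688° = 0.34362042 rad
x = r_b·(cos φ + φ·sin φ) = 80.793235·(0.94154113 + 0.34362042·0.33689807) = 85.423187
y = r_b·(sin φ − φ·cos φ) = 80.793235·(0.33689807 − 0.34362042·0.94154113) = 1.079827

x=85.423187 y=1.079827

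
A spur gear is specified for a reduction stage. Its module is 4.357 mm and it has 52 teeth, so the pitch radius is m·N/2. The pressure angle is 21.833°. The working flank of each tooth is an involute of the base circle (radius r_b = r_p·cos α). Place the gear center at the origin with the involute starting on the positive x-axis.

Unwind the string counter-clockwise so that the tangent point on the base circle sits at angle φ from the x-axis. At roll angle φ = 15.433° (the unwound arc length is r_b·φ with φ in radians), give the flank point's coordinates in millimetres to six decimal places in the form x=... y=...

pitch radius r_p = m·N/2 = 4.357·52/2 = 113.282000
base radius r_b = r_p·cos α = 113.282000·cos 21.833° = 105.156484
roll angle φ = 15.433° = 0.26935666 rad
x = r_b·(cos φ + φ·sin φ) = 105.156484·(0.96394229 + 0.26935666·0.26611135) = 108.902280
y = r_b·(sin φ − φ·cos φ) = 105.156484·(0.26611135 − 0.26935666·0.96394229) = 0.680055

x=108.902280 y=0.680055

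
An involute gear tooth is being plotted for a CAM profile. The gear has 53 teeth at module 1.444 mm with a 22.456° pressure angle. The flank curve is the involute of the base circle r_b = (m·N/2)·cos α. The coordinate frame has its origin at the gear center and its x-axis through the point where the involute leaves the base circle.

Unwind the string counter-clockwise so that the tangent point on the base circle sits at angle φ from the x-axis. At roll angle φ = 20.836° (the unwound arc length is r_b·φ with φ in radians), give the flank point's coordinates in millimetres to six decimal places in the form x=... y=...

pitch radius r_p = m·N/2 = 1.444·53/2 = 38.266000
base radius r_b = r_p·cos α = 38.266000·cos 22.456° = 35.364409
roll angle φ = 20.836° = 0.36365680 rad
x = r_b·(cos φ + φ·sin φ) = 35.364409·(0.93460237 + 0.36365680·0.35569426) = 37.626070
y = r_b·(sin φ − φ·cos φ) = 35.364409·(0.35569426 − 0.36365680·0.93460237) = 0.559456

x=37.626070 y=0.559456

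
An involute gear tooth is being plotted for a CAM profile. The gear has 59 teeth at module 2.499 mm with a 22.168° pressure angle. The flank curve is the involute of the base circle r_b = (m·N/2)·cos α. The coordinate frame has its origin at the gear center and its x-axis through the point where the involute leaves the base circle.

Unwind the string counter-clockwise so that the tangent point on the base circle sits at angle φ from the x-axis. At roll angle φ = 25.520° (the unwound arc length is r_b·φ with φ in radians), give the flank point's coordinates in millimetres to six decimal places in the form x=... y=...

x=74.711099 y=1.971287

pitch radius r_p = m·N/2 = 2.499·59/2 = 73.720500
base radius r_b = r_p·cos α = 73.720500·cos 22.168° = 68.271189
roll angle φ = 25.520° = 0.44540803 rad
x = r_b·(cos φ + φ·sin φ) = 68.271189·(0.90243495 + 0.44540803·0.43082613) = 74.711099
y = r_b·(sin φ − φ·cos φ) = 68.271189·(0.43082613 − 0.44540803·0.90243495) = 1.971287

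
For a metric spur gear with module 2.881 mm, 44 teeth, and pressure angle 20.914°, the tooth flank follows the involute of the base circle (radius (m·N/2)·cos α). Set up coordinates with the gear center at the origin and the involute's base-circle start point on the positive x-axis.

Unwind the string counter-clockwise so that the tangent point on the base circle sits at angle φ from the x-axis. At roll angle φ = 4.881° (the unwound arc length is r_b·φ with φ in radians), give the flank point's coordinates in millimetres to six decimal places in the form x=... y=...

pitch radius r_p = m·N/2 = 2.881·44/2 = 63.382000
base radius r_b = r_p·cos α = 63.382000·cos 20.914° = 59.206221
roll angle φ = 4.881° = 0.08518952 rad
x = r_b·(cos φ + φ·sin φ) = 59.206221·(0.99637357 + 0.08518952·0.08508652) = 59.420669
y = r_b·(sin φ − φ·cos φ) = 59.206221·(0.08508652 − 0.08518952·0.99637357) = 0.012192

x=59.420669 y=0.012192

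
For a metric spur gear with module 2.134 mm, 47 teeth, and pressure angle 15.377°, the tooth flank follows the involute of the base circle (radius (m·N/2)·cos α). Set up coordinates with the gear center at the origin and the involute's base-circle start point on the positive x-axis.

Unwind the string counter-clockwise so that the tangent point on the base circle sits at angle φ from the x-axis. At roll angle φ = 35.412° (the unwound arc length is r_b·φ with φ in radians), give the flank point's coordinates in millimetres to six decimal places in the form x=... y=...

x=56.725741 y=3.661939

pitch radius r_p = m·N/2 = 2.134·47/2 = 50.149000
base radius r_b = r_p·cos α = 50.149000·cos 15.377° = 48.353762
roll angle φ = 35.412° = 0.61805599 rad
x = r_b·(cos φ + φ·sin φ) = 48.353762·(0.81500645 + 0.61805599·0.57945188) = 56.725741
y = r_b·(sin φ − φ·cos φ) = 48.353762·(0.57945188 − 0.61805599·0.81500645) = 3.661939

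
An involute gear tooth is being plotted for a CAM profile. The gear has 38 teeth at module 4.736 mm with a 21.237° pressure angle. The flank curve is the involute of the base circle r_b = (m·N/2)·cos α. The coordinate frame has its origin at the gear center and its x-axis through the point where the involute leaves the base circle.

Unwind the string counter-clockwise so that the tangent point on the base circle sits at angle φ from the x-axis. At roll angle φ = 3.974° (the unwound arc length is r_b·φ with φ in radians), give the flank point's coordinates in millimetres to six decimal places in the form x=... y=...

pitch radius r_p = m·N/2 = 4.736·38/2 = 89.984000
base radius r_b = r_p·cos α = 89.984000·cos 21.237° = 83.873194
roll angle φ = 3.974° = 0.06935938 rad
x = r_b·(cos φ + φ·sin φ) = 83.873194·(0.99759560 + 0.06935938·0.06930379) = 84.074697
y = r_b·(sin φ − φ·cos φ) = 83.873194·(0.06930379 − 0.06935938·0.99759560) = 0.009324

x=84.074697 y=0.009324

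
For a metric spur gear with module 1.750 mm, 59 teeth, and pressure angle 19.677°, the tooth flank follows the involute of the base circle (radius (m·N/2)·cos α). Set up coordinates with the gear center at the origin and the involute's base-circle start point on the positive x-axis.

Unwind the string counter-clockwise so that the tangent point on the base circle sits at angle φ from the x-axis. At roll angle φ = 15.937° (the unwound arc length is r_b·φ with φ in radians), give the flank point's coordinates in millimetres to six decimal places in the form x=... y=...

pitch radius r_p = m·N/2 = 1.750·59/2 = 51.625000
base radius r_b = r_p·cos α = 51.625000·cos 19.677° = 48.610399
roll angle φ = 15.937° = 0.27815312 rad
x = r_b·(cos φ + φ·sin φ) = 48.610399·(0.96156419 + 0.27815312·0.27458023) = 50.454655
y = r_b·(sin φ − φ·cos φ) = 48.610399·(0.27458023 − 0.27815312·0.96156419) = 0.346016

x=50.454655 y=0.346016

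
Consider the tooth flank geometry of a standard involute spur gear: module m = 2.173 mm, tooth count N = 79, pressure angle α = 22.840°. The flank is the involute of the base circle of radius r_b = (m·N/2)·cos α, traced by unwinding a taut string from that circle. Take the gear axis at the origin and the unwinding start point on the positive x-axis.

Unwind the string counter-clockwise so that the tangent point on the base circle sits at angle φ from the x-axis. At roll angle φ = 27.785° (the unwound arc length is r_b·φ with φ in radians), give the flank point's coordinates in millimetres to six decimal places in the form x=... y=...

pitch radius r_p = m·N/2 = 2.173·79/2 = 85.833500
base radius r_b = r_p·cos α = 85.833500·cos 22.840° = 79.103500
roll angle φ = 27.785° = 0.48493973 rad
x = r_b·(cos φ + φ·sin φ) = 79.103500·(0.88470304 + 0.48493973·0.46615504) = 87.865016
y = r_b·(sin φ − φ·cos φ) = 79.103500·(0.46615504 − 0.48493973·0.88470304) = 2.936906

x=87.865016 y=2.936906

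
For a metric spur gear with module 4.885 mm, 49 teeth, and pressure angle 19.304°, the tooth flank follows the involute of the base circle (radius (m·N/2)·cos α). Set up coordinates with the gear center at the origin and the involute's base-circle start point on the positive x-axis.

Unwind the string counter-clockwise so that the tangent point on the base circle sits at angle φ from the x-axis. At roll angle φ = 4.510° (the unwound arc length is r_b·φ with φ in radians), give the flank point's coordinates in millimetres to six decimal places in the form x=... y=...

pitch radius r_p = m·N/2 = 4.885·49/2 = 119.682500
base radius r_b = r_p·cos α = 119.682500·cos 19.304° = 112.953696
roll angle φ = 4.510° = 0.07871435 rad
x = r_b·(cos φ + φ·sin φ) = 112.953696·(0.99690362 + 0.07871435·0.07863309) = 113.303081
y = r_b·(sin φ − φ·cos φ) = 112.953696·(0.07863309 − 0.07871435·0.99690362) = 0.018352

x=113.303081 y=0.018352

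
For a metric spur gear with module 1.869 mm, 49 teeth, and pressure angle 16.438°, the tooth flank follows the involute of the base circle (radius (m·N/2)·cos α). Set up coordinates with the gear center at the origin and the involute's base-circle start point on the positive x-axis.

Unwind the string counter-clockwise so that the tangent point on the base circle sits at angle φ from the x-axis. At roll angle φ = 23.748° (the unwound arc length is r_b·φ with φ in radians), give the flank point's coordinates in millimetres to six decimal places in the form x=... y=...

pitch radius r_p = m·N/2 = 1.869·49/2 = 45.790500
base radius r_b = r_p·cos α = 45.790500·cos 16.438° = 43.918882
roll angle φ = 23.748° = 0.41448079 rad
x = r_b·(cos φ + φ·sin φ) = 43.918882·(0.91532554 + 0.41448079·0.40271474) = 47.530906
y = r_b·(sin φ − φ·cos φ) = 43.918882·(0.40271474 − 0.41448079·0.91532554) = 1.024623

x=47.530906 y=1.024623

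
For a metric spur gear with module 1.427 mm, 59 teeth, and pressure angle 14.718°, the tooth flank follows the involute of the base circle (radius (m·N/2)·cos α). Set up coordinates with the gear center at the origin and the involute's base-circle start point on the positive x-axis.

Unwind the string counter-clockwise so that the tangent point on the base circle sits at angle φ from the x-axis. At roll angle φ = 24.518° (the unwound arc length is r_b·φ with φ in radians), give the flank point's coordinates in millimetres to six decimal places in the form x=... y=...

pitch radius r_p = m·N/2 = 1.427·59/2 = 42.096500
base radius r_b = r_p·cos α = 42.096500·cos 14.718° = 40.715229
roll angle φ = 24.518° = 0.42791983 rad
x = r_b·(cos φ + φ·sin φ) = 40.715229·(0.90983095 + 0.42791983·0.41497909) = 44.274095
y = r_b·(sin φ − φ·cos φ) = 40.715229·(0.41497909 − 0.42791983·0.90983095) = 1.044117

x=44.274095 y=1.044117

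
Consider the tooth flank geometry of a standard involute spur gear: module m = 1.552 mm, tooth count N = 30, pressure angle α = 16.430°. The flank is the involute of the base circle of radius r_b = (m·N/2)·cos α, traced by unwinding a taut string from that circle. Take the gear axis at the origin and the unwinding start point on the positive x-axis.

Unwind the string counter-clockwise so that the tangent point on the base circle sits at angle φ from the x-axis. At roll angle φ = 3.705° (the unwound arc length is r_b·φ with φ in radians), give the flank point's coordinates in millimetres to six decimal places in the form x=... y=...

x=22.376021 y=0.002012

pitch radius r_p = m·N/2 = 1.552·30/2 = 23.280000
base radius r_b = r_p·cos α = 23.280000·cos 16.430° = 22.329385
roll angle φ = 3.705° = 0.06466445 rad
x = r_b·(cos φ + φ·sin φ) = 22.329385·(0.99790998 + 0.06466445·0.06461939) = 22.376021
y = r_b·(sin φ − φ·cos φ) = 22.329385·(0.06461939 − 0.06466445·0.99790998) = 0.002012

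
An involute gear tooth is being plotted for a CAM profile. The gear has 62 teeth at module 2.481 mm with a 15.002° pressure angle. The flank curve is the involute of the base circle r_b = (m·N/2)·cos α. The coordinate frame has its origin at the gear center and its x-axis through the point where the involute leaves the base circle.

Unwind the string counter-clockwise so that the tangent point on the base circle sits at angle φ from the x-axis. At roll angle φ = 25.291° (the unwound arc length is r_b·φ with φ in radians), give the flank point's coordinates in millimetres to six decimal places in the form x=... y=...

pitch radius r_p = m·N/2 = 2.481·62/2 = 76.911000
base radius r_b = r_p·cos α = 76.911000·cos 15.002° = 74.289626
roll angle φ = 25.291° = 0.44141122 rad
x = r_b·(cos φ + φ·sin φ) = 74.289626·(0.90414967 + 0.44141122·0.42721585) = 81.178320
y = r_b·(sin φ − φ·cos φ) = 74.289626·(0.42721585 − 0.44141122·0.90414967) = 2.088581

x=81.178320 y=2.088581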